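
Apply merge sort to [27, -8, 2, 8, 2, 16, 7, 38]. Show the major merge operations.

Divide and conquer:
  Merge [27] + [-8] -> [-8, 27]
  Merge [2] + [8] -> [2, 8]
  Merge [-8, 27] + [2, 8] -> [-8, 2, 8, 27]
  Merge [2] + [16] -> [2, 16]
  Merge [7] + [38] -> [7, 38]
  Merge [2, 16] + [7, 38] -> [2, 7, 16, 38]
  Merge [-8, 2, 8, 27] + [2, 7, 16, 38] -> [-8, 2, 2, 7, 8, 16, 27, 38]


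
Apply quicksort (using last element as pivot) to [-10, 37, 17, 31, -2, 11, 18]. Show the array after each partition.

Partition 1: pivot=18 at index 4 -> [-10, 17, -2, 11, 18, 31, 37]
Partition 2: pivot=11 at index 2 -> [-10, -2, 11, 17, 18, 31, 37]
Partition 3: pivot=-2 at index 1 -> [-10, -2, 11, 17, 18, 31, 37]
Partition 4: pivot=37 at index 6 -> [-10, -2, 11, 17, 18, 31, 37]


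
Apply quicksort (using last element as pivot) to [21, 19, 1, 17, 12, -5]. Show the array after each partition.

Partition 1: pivot=-5 at index 0 -> [-5, 19, 1, 17, 12, 21]
Partition 2: pivot=21 at index 5 -> [-5, 19, 1, 17, 12, 21]
Partition 3: pivot=12 at index 2 -> [-5, 1, 12, 17, 19, 21]
Partition 4: pivot=19 at index 4 -> [-5, 1, 12, 17, 19, 21]


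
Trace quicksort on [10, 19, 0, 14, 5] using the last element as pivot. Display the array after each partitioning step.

Partition 1: pivot=5 at index 1 -> [0, 5, 10, 14, 19]
Partition 2: pivot=19 at index 4 -> [0, 5, 10, 14, 19]
Partition 3: pivot=14 at index 3 -> [0, 5, 10, 14, 19]


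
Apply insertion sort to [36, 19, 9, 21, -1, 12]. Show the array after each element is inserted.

First element 36 is already 'sorted'
Insert 19: shifted 1 elements -> [19, 36, 9, 21, -1, 12]
Insert 9: shifted 2 elements -> [9, 19, 36, 21, -1, 12]
Insert 21: shifted 1 elements -> [9, 19, 21, 36, -1, 12]
Insert -1: shifted 4 elements -> [-1, 9, 19, 21, 36, 12]
Insert 12: shifted 3 elements -> [-1, 9, 12, 19, 21, 36]


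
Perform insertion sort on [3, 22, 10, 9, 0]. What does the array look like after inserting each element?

First element 3 is already 'sorted'
Insert 22: shifted 0 elements -> [3, 22, 10, 9, 0]
Insert 10: shifted 1 elements -> [3, 10, 22, 9, 0]
Insert 9: shifted 2 elements -> [3, 9, 10, 22, 0]
Insert 0: shifted 4 elements -> [0, 3, 9, 10, 22]


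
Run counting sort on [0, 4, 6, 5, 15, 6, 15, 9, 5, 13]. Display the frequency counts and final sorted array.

Count array: [1, 0, 0, 0, 1, 2, 2, 0, 0, 1, 0, 0, 0, 1, 0, 2]
(count[i] = number of elements equal to i)
Cumulative count: [1, 1, 1, 1, 2, 4, 6, 6, 6, 7, 7, 7, 7, 8, 8, 10]
Sorted: [0, 4, 5, 5, 6, 6, 9, 13, 15, 15]


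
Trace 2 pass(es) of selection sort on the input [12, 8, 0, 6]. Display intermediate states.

Pass 1: Select minimum 0 at index 2, swap -> [0, 8, 12, 6]
Pass 2: Select minimum 6 at index 3, swap -> [0, 6, 12, 8]


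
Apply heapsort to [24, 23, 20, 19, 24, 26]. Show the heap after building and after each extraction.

Build heap: [26, 24, 24, 19, 23, 20]
Extract 26: [24, 23, 24, 19, 20, 26]
Extract 24: [24, 23, 20, 19, 24, 26]
Extract 24: [23, 19, 20, 24, 24, 26]
Extract 23: [20, 19, 23, 24, 24, 26]
Extract 20: [19, 20, 23, 24, 24, 26]


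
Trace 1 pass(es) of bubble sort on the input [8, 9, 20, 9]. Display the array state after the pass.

After pass 1: [8, 9, 9, 20] (1 swaps)
Total swaps: 1


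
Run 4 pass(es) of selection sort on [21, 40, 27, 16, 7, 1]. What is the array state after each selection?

Pass 1: Select minimum 1 at index 5, swap -> [1, 40, 27, 16, 7, 21]
Pass 2: Select minimum 7 at index 4, swap -> [1, 7, 27, 16, 40, 21]
Pass 3: Select minimum 16 at index 3, swap -> [1, 7, 16, 27, 40, 21]
Pass 4: Select minimum 21 at index 5, swap -> [1, 7, 16, 21, 40, 27]


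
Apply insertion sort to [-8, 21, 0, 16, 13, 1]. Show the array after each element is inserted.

First element -8 is already 'sorted'
Insert 21: shifted 0 elements -> [-8, 21, 0, 16, 13, 1]
Insert 0: shifted 1 elements -> [-8, 0, 21, 16, 13, 1]
Insert 16: shifted 1 elements -> [-8, 0, 16, 21, 13, 1]
Insert 13: shifted 2 elements -> [-8, 0, 13, 16, 21, 1]
Insert 1: shifted 3 elements -> [-8, 0, 1, 13, 16, 21]


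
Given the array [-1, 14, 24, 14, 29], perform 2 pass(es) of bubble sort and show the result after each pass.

After pass 1: [-1, 14, 14, 24, 29] (1 swaps)
After pass 2: [-1, 14, 14, 24, 29] (0 swaps)
Total swaps: 1


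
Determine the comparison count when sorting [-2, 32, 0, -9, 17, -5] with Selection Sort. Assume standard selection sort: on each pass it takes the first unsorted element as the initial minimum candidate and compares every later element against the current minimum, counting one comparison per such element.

Pass 1: scan indices 1..5 for the minimum = 5 comparison(s); min is -9, place at index 0 -> [-9, 32, 0, -2, 17, -5]
Pass 2: scan indices 2..5 for the minimum = 4 comparison(s); min is -5, place at index 1 -> [-9, -5, 0, -2, 17, 32]
Pass 3: scan indices 3..5 for the minimum = 3 comparison(s); min is -2, place at index 2 -> [-9, -5, -2, 0, 17, 32]
Pass 4: scan indices 4..5 for the minimum = 2 comparison(s); min is 0, place at index 3 -> [-9, -5, -2, 0, 17, 32]
Pass 5: scan indices 5..5 for the minimum = 1 comparison(s); min is 17, place at index 4 -> [-9, -5, -2, 0, 17, 32]
Selection sort always scans the whole unsorted suffix, so the count is (n-1) + (n-2) + ... + 1 = n(n-1)/2 = 6*5/2 = 15 regardless of the input order.
Total comparisons: 5 + 4 + 3 + 2 + 1 = 15


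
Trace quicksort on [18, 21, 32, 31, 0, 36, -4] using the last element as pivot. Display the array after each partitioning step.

Partition 1: pivot=-4 at index 0 -> [-4, 21, 32, 31, 0, 36, 18]
Partition 2: pivot=18 at index 2 -> [-4, 0, 18, 31, 21, 36, 32]
Partition 3: pivot=32 at index 5 -> [-4, 0, 18, 31, 21, 32, 36]
Partition 4: pivot=21 at index 3 -> [-4, 0, 18, 21, 31, 32, 36]


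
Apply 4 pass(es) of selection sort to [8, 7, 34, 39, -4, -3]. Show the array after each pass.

Pass 1: Select minimum -4 at index 4, swap -> [-4, 7, 34, 39, 8, -3]
Pass 2: Select minimum -3 at index 5, swap -> [-4, -3, 34, 39, 8, 7]
Pass 3: Select minimum 7 at index 5, swap -> [-4, -3, 7, 39, 8, 34]
Pass 4: Select minimum 8 at index 4, swap -> [-4, -3, 7, 8, 39, 34]


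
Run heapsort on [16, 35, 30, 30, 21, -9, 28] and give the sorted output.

Build heap: [35, 30, 30, 16, 21, -9, 28]
Extract 35: [30, 28, 30, 16, 21, -9, 35]
Extract 30: [30, 28, -9, 16, 21, 30, 35]
Extract 30: [28, 21, -9, 16, 30, 30, 35]
Extract 28: [21, 16, -9, 28, 30, 30, 35]
Extract 21: [16, -9, 21, 28, 30, 30, 35]
Extract 16: [-9, 16, 21, 28, 30, 30, 35]


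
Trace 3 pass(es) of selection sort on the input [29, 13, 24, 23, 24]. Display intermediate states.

Pass 1: Select minimum 13 at index 1, swap -> [13, 29, 24, 23, 24]
Pass 2: Select minimum 23 at index 3, swap -> [13, 23, 24, 29, 24]
Pass 3: Select minimum 24 at index 2, swap -> [13, 23, 24, 29, 24]


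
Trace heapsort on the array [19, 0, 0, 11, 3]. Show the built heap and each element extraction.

Build heap: [19, 11, 0, 0, 3]
Extract 19: [11, 3, 0, 0, 19]
Extract 11: [3, 0, 0, 11, 19]
Extract 3: [0, 0, 3, 11, 19]
Extract 0: [0, 0, 3, 11, 19]


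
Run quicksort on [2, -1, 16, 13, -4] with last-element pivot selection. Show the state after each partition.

Partition 1: pivot=-4 at index 0 -> [-4, -1, 16, 13, 2]
Partition 2: pivot=2 at index 2 -> [-4, -1, 2, 13, 16]
Partition 3: pivot=16 at index 4 -> [-4, -1, 2, 13, 16]


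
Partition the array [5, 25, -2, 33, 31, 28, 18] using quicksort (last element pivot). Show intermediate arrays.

Partition 1: pivot=18 at index 2 -> [5, -2, 18, 33, 31, 28, 25]
Partition 2: pivot=-2 at index 0 -> [-2, 5, 18, 33, 31, 28, 25]
Partition 3: pivot=25 at index 3 -> [-2, 5, 18, 25, 31, 28, 33]
Partition 4: pivot=33 at index 6 -> [-2, 5, 18, 25, 31, 28, 33]
Partition 5: pivot=28 at index 4 -> [-2, 5, 18, 25, 28, 31, 33]


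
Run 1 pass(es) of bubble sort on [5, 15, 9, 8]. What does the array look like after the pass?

After pass 1: [5, 9, 8, 15] (2 swaps)
Total swaps: 2


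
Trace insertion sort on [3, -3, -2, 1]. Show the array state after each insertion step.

First element 3 is already 'sorted'
Insert -3: shifted 1 elements -> [-3, 3, -2, 1]
Insert -2: shifted 1 elements -> [-3, -2, 3, 1]
Insert 1: shifted 1 elements -> [-3, -2, 1, 3]


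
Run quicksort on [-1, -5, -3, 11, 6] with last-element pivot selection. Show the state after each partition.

Partition 1: pivot=6 at index 3 -> [-1, -5, -3, 6, 11]
Partition 2: pivot=-3 at index 1 -> [-5, -3, -1, 6, 11]


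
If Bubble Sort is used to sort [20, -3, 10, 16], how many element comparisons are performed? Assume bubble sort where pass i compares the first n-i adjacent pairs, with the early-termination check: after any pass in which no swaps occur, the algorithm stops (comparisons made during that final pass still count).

Pass 1: compare adjacent pairs (0,1)..(2,3) = 3 comparison(s), 3 swap(s) -> [-3, 10, 16, 20]
Pass 2: compare adjacent pairs (0,1)..(1,2) = 2 comparison(s), 0 swap(s) -> [-3, 10, 16, 20]
No swaps in this pass, so bubble sort stops here.
Total comparisons: 3 + 2 = 5


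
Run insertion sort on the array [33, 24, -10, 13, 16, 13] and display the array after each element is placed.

First element 33 is already 'sorted'
Insert 24: shifted 1 elements -> [24, 33, -10, 13, 16, 13]
Insert -10: shifted 2 elements -> [-10, 24, 33, 13, 16, 13]
Insert 13: shifted 2 elements -> [-10, 13, 24, 33, 16, 13]
Insert 16: shifted 2 elements -> [-10, 13, 16, 24, 33, 13]
Insert 13: shifted 3 elements -> [-10, 13, 13, 16, 24, 33]


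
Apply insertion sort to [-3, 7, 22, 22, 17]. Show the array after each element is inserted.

First element -3 is already 'sorted'
Insert 7: shifted 0 elements -> [-3, 7, 22, 22, 17]
Insert 22: shifted 0 elements -> [-3, 7, 22, 22, 17]
Insert 22: shifted 0 elements -> [-3, 7, 22, 22, 17]
Insert 17: shifted 2 elements -> [-3, 7, 17, 22, 22]


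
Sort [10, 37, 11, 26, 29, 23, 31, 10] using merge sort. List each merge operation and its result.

Divide and conquer:
  Merge [10] + [37] -> [10, 37]
  Merge [11] + [26] -> [11, 26]
  Merge [10, 37] + [11, 26] -> [10, 11, 26, 37]
  Merge [29] + [23] -> [23, 29]
  Merge [31] + [10] -> [10, 31]
  Merge [23, 29] + [10, 31] -> [10, 23, 29, 31]
  Merge [10, 11, 26, 37] + [10, 23, 29, 31] -> [10, 10, 11, 23, 26, 29, 31, 37]


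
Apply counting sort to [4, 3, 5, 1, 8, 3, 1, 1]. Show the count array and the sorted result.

Count array: [0, 3, 0, 2, 1, 1, 0, 0, 1]
(count[i] = number of elements equal to i)
Cumulative count: [0, 3, 3, 5, 6, 7, 7, 7, 8]
Sorted: [1, 1, 1, 3, 3, 4, 5, 8]


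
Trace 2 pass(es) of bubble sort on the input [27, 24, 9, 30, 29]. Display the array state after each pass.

After pass 1: [24, 9, 27, 29, 30] (3 swaps)
After pass 2: [9, 24, 27, 29, 30] (1 swaps)
Total swaps: 4


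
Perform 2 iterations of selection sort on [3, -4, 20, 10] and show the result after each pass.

Pass 1: Select minimum -4 at index 1, swap -> [-4, 3, 20, 10]
Pass 2: Select minimum 3 at index 1, swap -> [-4, 3, 20, 10]


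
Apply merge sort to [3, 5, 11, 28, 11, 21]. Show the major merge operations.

Divide and conquer:
  Merge [5] + [11] -> [5, 11]
  Merge [3] + [5, 11] -> [3, 5, 11]
  Merge [11] + [21] -> [11, 21]
  Merge [28] + [11, 21] -> [11, 21, 28]
  Merge [3, 5, 11] + [11, 21, 28] -> [3, 5, 11, 11, 21, 28]


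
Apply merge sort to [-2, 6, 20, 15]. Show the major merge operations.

Divide and conquer:
  Merge [-2] + [6] -> [-2, 6]
  Merge [20] + [15] -> [15, 20]
  Merge [-2, 6] + [15, 20] -> [-2, 6, 15, 20]


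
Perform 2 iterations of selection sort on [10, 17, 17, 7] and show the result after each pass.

Pass 1: Select minimum 7 at index 3, swap -> [7, 17, 17, 10]
Pass 2: Select minimum 10 at index 3, swap -> [7, 10, 17, 17]


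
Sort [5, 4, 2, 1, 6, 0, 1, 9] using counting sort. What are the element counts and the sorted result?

Count array: [1, 2, 1, 0, 1, 1, 1, 0, 0, 1]
(count[i] = number of elements equal to i)
Cumulative count: [1, 3, 4, 4, 5, 6, 7, 7, 7, 8]
Sorted: [0, 1, 1, 2, 4, 5, 6, 9]


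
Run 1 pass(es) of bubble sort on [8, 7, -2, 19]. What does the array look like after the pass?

After pass 1: [7, -2, 8, 19] (2 swaps)
Total swaps: 2


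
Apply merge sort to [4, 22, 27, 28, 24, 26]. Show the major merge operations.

Divide and conquer:
  Merge [22] + [27] -> [22, 27]
  Merge [4] + [22, 27] -> [4, 22, 27]
  Merge [24] + [26] -> [24, 26]
  Merge [28] + [24, 26] -> [24, 26, 28]
  Merge [4, 22, 27] + [24, 26, 28] -> [4, 22, 24, 26, 27, 28]


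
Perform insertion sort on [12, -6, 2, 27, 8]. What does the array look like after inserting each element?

First element 12 is already 'sorted'
Insert -6: shifted 1 elements -> [-6, 12, 2, 27, 8]
Insert 2: shifted 1 elements -> [-6, 2, 12, 27, 8]
Insert 27: shifted 0 elements -> [-6, 2, 12, 27, 8]
Insert 8: shifted 2 elements -> [-6, 2, 8, 12, 27]


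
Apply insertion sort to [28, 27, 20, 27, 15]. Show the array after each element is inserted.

First element 28 is already 'sorted'
Insert 27: shifted 1 elements -> [27, 28, 20, 27, 15]
Insert 20: shifted 2 elements -> [20, 27, 28, 27, 15]
Insert 27: shifted 1 elements -> [20, 27, 27, 28, 15]
Insert 15: shifted 4 elements -> [15, 20, 27, 27, 28]


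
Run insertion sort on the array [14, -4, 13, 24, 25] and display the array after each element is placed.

First element 14 is already 'sorted'
Insert -4: shifted 1 elements -> [-4, 14, 13, 24, 25]
Insert 13: shifted 1 elements -> [-4, 13, 14, 24, 25]
Insert 24: shifted 0 elements -> [-4, 13, 14, 24, 25]
Insert 25: shifted 0 elements -> [-4, 13, 14, 24, 25]


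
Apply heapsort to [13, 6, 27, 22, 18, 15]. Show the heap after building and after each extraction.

Build heap: [27, 22, 15, 6, 18, 13]
Extract 27: [22, 18, 15, 6, 13, 27]
Extract 22: [18, 13, 15, 6, 22, 27]
Extract 18: [15, 13, 6, 18, 22, 27]
Extract 15: [13, 6, 15, 18, 22, 27]
Extract 13: [6, 13, 15, 18, 22, 27]


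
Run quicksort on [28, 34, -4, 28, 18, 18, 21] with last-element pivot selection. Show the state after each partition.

Partition 1: pivot=21 at index 3 -> [-4, 18, 18, 21, 34, 28, 28]
Partition 2: pivot=18 at index 2 -> [-4, 18, 18, 21, 34, 28, 28]
Partition 3: pivot=18 at index 1 -> [-4, 18, 18, 21, 34, 28, 28]
Partition 4: pivot=28 at index 5 -> [-4, 18, 18, 21, 28, 28, 34]


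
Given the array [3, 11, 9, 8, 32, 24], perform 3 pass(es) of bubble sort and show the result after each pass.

After pass 1: [3, 9, 8, 11, 24, 32] (3 swaps)
After pass 2: [3, 8, 9, 11, 24, 32] (1 swaps)
After pass 3: [3, 8, 9, 11, 24, 32] (0 swaps)
Total swaps: 4


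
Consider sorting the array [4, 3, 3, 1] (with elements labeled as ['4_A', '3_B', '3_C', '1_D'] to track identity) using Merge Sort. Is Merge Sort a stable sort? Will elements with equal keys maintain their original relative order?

Trace Merge Sort on the labeled array (the key is the number; the letter only tracks identity):
  Merge [4_A] + [3_B] -> [3_B, 4_A]
  Merge [3_C] + [1_D] -> [1_D, 3_C]
  Merge [3_B, 4_A] + [1_D, 3_C] -> [1_D, 3_B, 3_C, 4_A]
Final order: [1_D, 3_B, 3_C, 4_A]
Equal keys:
  value 3: originally 3_B, 3_C; after sorting 3_B, 3_C -> order preserved
All equal keys kept their original relative order. Merge Sort is stable: when the heads of the two halves are equal the merge takes from the left half first.
Answer: Stable


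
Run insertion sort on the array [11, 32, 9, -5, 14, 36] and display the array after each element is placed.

First element 11 is already 'sorted'
Insert 32: shifted 0 elements -> [11, 32, 9, -5, 14, 36]
Insert 9: shifted 2 elements -> [9, 11, 32, -5, 14, 36]
Insert -5: shifted 3 elements -> [-5, 9, 11, 32, 14, 36]
Insert 14: shifted 1 elements -> [-5, 9, 11, 14, 32, 36]
Insert 36: shifted 0 elements -> [-5, 9, 11, 14, 32, 36]


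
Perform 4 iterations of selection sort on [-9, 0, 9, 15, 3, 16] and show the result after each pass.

Pass 1: Select minimum -9 at index 0, swap -> [-9, 0, 9, 15, 3, 16]
Pass 2: Select minimum 0 at index 1, swap -> [-9, 0, 9, 15, 3, 16]
Pass 3: Select minimum 3 at index 4, swap -> [-9, 0, 3, 15, 9, 16]
Pass 4: Select minimum 9 at index 4, swap -> [-9, 0, 3, 9, 15, 16]


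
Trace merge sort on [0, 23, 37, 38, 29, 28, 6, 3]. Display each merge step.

Divide and conquer:
  Merge [0] + [23] -> [0, 23]
  Merge [37] + [38] -> [37, 38]
  Merge [0, 23] + [37, 38] -> [0, 23, 37, 38]
  Merge [29] + [28] -> [28, 29]
  Merge [6] + [3] -> [3, 6]
  Merge [28, 29] + [3, 6] -> [3, 6, 28, 29]
  Merge [0, 23, 37, 38] + [3, 6, 28, 29] -> [0, 3, 6, 23, 28, 29, 37, 38]


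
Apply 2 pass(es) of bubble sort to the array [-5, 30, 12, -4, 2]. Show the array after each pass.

After pass 1: [-5, 12, -4, 2, 30] (3 swaps)
After pass 2: [-5, -4, 2, 12, 30] (2 swaps)
Total swaps: 5


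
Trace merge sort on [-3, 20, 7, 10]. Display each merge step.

Divide and conquer:
  Merge [-3] + [20] -> [-3, 20]
  Merge [7] + [10] -> [7, 10]
  Merge [-3, 20] + [7, 10] -> [-3, 7, 10, 20]


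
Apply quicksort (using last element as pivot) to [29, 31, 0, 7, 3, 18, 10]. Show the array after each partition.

Partition 1: pivot=10 at index 3 -> [0, 7, 3, 10, 29, 18, 31]
Partition 2: pivot=3 at index 1 -> [0, 3, 7, 10, 29, 18, 31]
Partition 3: pivot=31 at index 6 -> [0, 3, 7, 10, 29, 18, 31]
Partition 4: pivot=18 at index 4 -> [0, 3, 7, 10, 18, 29, 31]


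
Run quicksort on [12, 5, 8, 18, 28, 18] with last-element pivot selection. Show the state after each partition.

Partition 1: pivot=18 at index 4 -> [12, 5, 8, 18, 18, 28]
Partition 2: pivot=18 at index 3 -> [12, 5, 8, 18, 18, 28]
Partition 3: pivot=8 at index 1 -> [5, 8, 12, 18, 18, 28]


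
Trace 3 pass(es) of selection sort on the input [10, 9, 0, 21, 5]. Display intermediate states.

Pass 1: Select minimum 0 at index 2, swap -> [0, 9, 10, 21, 5]
Pass 2: Select minimum 5 at index 4, swap -> [0, 5, 10, 21, 9]
Pass 3: Select minimum 9 at index 4, swap -> [0, 5, 9, 21, 10]


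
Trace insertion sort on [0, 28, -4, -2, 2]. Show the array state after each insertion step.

First element 0 is already 'sorted'
Insert 28: shifted 0 elements -> [0, 28, -4, -2, 2]
Insert -4: shifted 2 elements -> [-4, 0, 28, -2, 2]
Insert -2: shifted 2 elements -> [-4, -2, 0, 28, 2]
Insert 2: shifted 1 elements -> [-4, -2, 0, 2, 28]


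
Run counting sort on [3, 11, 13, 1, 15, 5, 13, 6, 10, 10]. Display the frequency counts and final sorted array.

Count array: [0, 1, 0, 1, 0, 1, 1, 0, 0, 0, 2, 1, 0, 2, 0, 1]
(count[i] = number of elements equal to i)
Cumulative count: [0, 1, 1, 2, 2, 3, 4, 4, 4, 4, 6, 7, 7, 9, 9, 10]
Sorted: [1, 3, 5, 6, 10, 10, 11, 13, 13, 15]


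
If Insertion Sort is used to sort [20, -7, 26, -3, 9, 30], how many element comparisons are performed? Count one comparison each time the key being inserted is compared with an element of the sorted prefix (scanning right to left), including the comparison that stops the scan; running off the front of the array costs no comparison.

Insert -7: 20 > -7 (shift), reached front = 1 comparison(s) -> [-7, 20, 26, -3, 9, 30]
Insert 26: 20 <= 26 (stop) = 1 comparison(s) -> [-7, 20, 26, -3, 9, 30]
Insert -3: 26 > -3 (shift), 20 > -3 (shift), -7 <= -3 (stop) = 3 comparison(s) -> [-7, -3, 20, 26, 9, 30]
Insert 9: 26 > 9 (shift), 20 > 9 (shift), -3 <= 9 (stop) = 3 comparison(s) -> [-7, -3, 9, 20, 26, 30]
Insert 30: 26 <= 30 (stop) = 1 comparison(s) -> [-7, -3, 9, 20, 26, 30]
Total comparisons: 1 + 1 + 3 + 3 + 1 = 9


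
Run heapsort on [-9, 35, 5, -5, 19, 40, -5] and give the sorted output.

Build heap: [40, 35, 5, -5, 19, -9, -5]
Extract 40: [35, 19, 5, -5, -5, -9, 40]
Extract 35: [19, -5, 5, -9, -5, 35, 40]
Extract 19: [5, -5, -5, -9, 19, 35, 40]
Extract 5: [-5, -9, -5, 5, 19, 35, 40]
Extract -5: [-5, -9, -5, 5, 19, 35, 40]
Extract -5: [-9, -5, -5, 5, 19, 35, 40]


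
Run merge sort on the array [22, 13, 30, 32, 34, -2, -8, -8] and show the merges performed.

Divide and conquer:
  Merge [22] + [13] -> [13, 22]
  Merge [30] + [32] -> [30, 32]
  Merge [13, 22] + [30, 32] -> [13, 22, 30, 32]
  Merge [34] + [-2] -> [-2, 34]
  Merge [-8] + [-8] -> [-8, -8]
  Merge [-2, 34] + [-8, -8] -> [-8, -8, -2, 34]
  Merge [13, 22, 30, 32] + [-8, -8, -2, 34] -> [-8, -8, -2, 13, 22, 30, 32, 34]


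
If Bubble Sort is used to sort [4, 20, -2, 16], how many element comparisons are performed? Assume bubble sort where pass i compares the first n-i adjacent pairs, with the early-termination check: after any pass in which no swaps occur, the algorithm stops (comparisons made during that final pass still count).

Pass 1: compare adjacent pairs (0,1)..(2,3) = 3 comparison(s), 2 swap(s) -> [4, -2, 16, 20]
Pass 2: compare adjacent pairs (0,1)..(1,2) = 2 comparison(s), 1 swap(s) -> [-2, 4, 16, 20]
Pass 3: compare adjacent pairs (0,1)..(0,1) = 1 comparison(s), 0 swap(s) -> [-2, 4, 16, 20]
No swaps in this pass, so bubble sort stops here.
Total comparisons: 3 + 2 + 1 = 6


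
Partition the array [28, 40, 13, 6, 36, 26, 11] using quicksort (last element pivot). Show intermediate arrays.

Partition 1: pivot=11 at index 1 -> [6, 11, 13, 28, 36, 26, 40]
Partition 2: pivot=40 at index 6 -> [6, 11, 13, 28, 36, 26, 40]
Partition 3: pivot=26 at index 3 -> [6, 11, 13, 26, 36, 28, 40]
Partition 4: pivot=28 at index 4 -> [6, 11, 13, 26, 28, 36, 40]


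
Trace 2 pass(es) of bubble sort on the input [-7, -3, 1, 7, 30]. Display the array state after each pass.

After pass 1: [-7, -3, 1, 7, 30] (0 swaps)
After pass 2: [-7, -3, 1, 7, 30] (0 swaps)
Total swaps: 0


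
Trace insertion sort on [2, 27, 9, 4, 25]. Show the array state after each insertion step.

First element 2 is already 'sorted'
Insert 27: shifted 0 elements -> [2, 27, 9, 4, 25]
Insert 9: shifted 1 elements -> [2, 9, 27, 4, 25]
Insert 4: shifted 2 elements -> [2, 4, 9, 27, 25]
Insert 25: shifted 1 elements -> [2, 4, 9, 25, 27]


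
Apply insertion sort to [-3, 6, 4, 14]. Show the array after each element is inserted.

First element -3 is already 'sorted'
Insert 6: shifted 0 elements -> [-3, 6, 4, 14]
Insert 4: shifted 1 elements -> [-3, 4, 6, 14]
Insert 14: shifted 0 elements -> [-3, 4, 6, 14]


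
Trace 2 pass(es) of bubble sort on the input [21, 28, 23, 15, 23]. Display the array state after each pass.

After pass 1: [21, 23, 15, 23, 28] (3 swaps)
After pass 2: [21, 15, 23, 23, 28] (1 swaps)
Total swaps: 4


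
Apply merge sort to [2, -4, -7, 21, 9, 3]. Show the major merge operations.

Divide and conquer:
  Merge [-4] + [-7] -> [-7, -4]
  Merge [2] + [-7, -4] -> [-7, -4, 2]
  Merge [9] + [3] -> [3, 9]
  Merge [21] + [3, 9] -> [3, 9, 21]
  Merge [-7, -4, 2] + [3, 9, 21] -> [-7, -4, 2, 3, 9, 21]


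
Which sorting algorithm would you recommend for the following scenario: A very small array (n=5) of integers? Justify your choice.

Best choice: Insertion sort
Reason: For tiny inputs the O(n^2) overhead is negligible and insertion sort has minimal constant factors


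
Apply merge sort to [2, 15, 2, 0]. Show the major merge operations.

Divide and conquer:
  Merge [2] + [15] -> [2, 15]
  Merge [2] + [0] -> [0, 2]
  Merge [2, 15] + [0, 2] -> [0, 2, 2, 15]


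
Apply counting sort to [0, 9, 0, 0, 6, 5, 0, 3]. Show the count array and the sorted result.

Count array: [4, 0, 0, 1, 0, 1, 1, 0, 0, 1]
(count[i] = number of elements equal to i)
Cumulative count: [4, 4, 4, 5, 5, 6, 7, 7, 7, 8]
Sorted: [0, 0, 0, 0, 3, 5, 6, 9]


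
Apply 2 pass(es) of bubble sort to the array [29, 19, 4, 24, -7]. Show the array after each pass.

After pass 1: [19, 4, 24, -7, 29] (4 swaps)
After pass 2: [4, 19, -7, 24, 29] (2 swaps)
Total swaps: 6


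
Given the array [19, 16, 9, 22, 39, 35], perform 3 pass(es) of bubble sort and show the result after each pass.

After pass 1: [16, 9, 19, 22, 35, 39] (3 swaps)
After pass 2: [9, 16, 19, 22, 35, 39] (1 swaps)
After pass 3: [9, 16, 19, 22, 35, 39] (0 swaps)
Total swaps: 4


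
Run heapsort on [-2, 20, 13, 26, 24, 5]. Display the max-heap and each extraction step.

Build heap: [26, 24, 13, 20, -2, 5]
Extract 26: [24, 20, 13, 5, -2, 26]
Extract 24: [20, 5, 13, -2, 24, 26]
Extract 20: [13, 5, -2, 20, 24, 26]
Extract 13: [5, -2, 13, 20, 24, 26]
Extract 5: [-2, 5, 13, 20, 24, 26]


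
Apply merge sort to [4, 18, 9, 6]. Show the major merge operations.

Divide and conquer:
  Merge [4] + [18] -> [4, 18]
  Merge [9] + [6] -> [6, 9]
  Merge [4, 18] + [6, 9] -> [4, 6, 9, 18]


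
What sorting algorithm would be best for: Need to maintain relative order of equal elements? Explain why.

Best choice: Merge sort or Insertion sort
Reason: Both are stable; quicksort and heapsort are not stable


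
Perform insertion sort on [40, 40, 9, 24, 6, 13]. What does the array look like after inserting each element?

First element 40 is already 'sorted'
Insert 40: shifted 0 elements -> [40, 40, 9, 24, 6, 13]
Insert 9: shifted 2 elements -> [9, 40, 40, 24, 6, 13]
Insert 24: shifted 2 elements -> [9, 24, 40, 40, 6, 13]
Insert 6: shifted 4 elements -> [6, 9, 24, 40, 40, 13]
Insert 13: shifted 3 elements -> [6, 9, 13, 24, 40, 40]


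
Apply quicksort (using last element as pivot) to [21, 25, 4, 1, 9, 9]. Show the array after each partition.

Partition 1: pivot=9 at index 3 -> [4, 1, 9, 9, 21, 25]
Partition 2: pivot=9 at index 2 -> [4, 1, 9, 9, 21, 25]
Partition 3: pivot=1 at index 0 -> [1, 4, 9, 9, 21, 25]
Partition 4: pivot=25 at index 5 -> [1, 4, 9, 9, 21, 25]


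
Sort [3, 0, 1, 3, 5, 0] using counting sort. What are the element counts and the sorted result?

Count array: [2, 1, 0, 2, 0, 1]
(count[i] = number of elements equal to i)
Cumulative count: [2, 3, 3, 5, 5, 6]
Sorted: [0, 0, 1, 3, 3, 5]


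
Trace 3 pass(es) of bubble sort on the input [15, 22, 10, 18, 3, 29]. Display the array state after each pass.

After pass 1: [15, 10, 18, 3, 22, 29] (3 swaps)
After pass 2: [10, 15, 3, 18, 22, 29] (2 swaps)
After pass 3: [10, 3, 15, 18, 22, 29] (1 swaps)
Total swaps: 6


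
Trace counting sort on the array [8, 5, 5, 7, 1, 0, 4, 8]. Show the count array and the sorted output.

Count array: [1, 1, 0, 0, 1, 2, 0, 1, 2]
(count[i] = number of elements equal to i)
Cumulative count: [1, 2, 2, 2, 3, 5, 5, 6, 8]
Sorted: [0, 1, 4, 5, 5, 7, 8, 8]


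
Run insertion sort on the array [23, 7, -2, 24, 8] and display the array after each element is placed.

First element 23 is already 'sorted'
Insert 7: shifted 1 elements -> [7, 23, -2, 24, 8]
Insert -2: shifted 2 elements -> [-2, 7, 23, 24, 8]
Insert 24: shifted 0 elements -> [-2, 7, 23, 24, 8]
Insert 8: shifted 2 elements -> [-2, 7, 8, 23, 24]


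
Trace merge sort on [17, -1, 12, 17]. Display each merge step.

Divide and conquer:
  Merge [17] + [-1] -> [-1, 17]
  Merge [12] + [17] -> [12, 17]
  Merge [-1, 17] + [12, 17] -> [-1, 12, 17, 17]


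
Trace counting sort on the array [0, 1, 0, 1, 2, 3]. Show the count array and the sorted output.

Count array: [2, 2, 1, 1]
(count[i] = number of elements equal to i)
Cumulative count: [2, 4, 5, 6]
Sorted: [0, 0, 1, 1, 2, 3]


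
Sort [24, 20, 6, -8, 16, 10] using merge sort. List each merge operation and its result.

Divide and conquer:
  Merge [20] + [6] -> [6, 20]
  Merge [24] + [6, 20] -> [6, 20, 24]
  Merge [16] + [10] -> [10, 16]
  Merge [-8] + [10, 16] -> [-8, 10, 16]
  Merge [6, 20, 24] + [-8, 10, 16] -> [-8, 6, 10, 16, 20, 24]


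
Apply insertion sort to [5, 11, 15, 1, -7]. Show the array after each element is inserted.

First element 5 is already 'sorted'
Insert 11: shifted 0 elements -> [5, 11, 15, 1, -7]
Insert 15: shifted 0 elements -> [5, 11, 15, 1, -7]
Insert 1: shifted 3 elements -> [1, 5, 11, 15, -7]
Insert -7: shifted 4 elements -> [-7, 1, 5, 11, 15]


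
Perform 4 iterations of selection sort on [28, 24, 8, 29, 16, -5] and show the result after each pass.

Pass 1: Select minimum -5 at index 5, swap -> [-5, 24, 8, 29, 16, 28]
Pass 2: Select minimum 8 at index 2, swap -> [-5, 8, 24, 29, 16, 28]
Pass 3: Select minimum 16 at index 4, swap -> [-5, 8, 16, 29, 24, 28]
Pass 4: Select minimum 24 at index 4, swap -> [-5, 8, 16, 24, 29, 28]


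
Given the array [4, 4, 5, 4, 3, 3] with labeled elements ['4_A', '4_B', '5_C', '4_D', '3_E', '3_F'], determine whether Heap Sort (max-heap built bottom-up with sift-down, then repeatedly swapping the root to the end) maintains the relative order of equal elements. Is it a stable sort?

Trace Heap Sort on the labeled array (the key is the number; the letter only tracks identity):
  Build max-heap: [5_C, 4_B, 4_A, 4_D, 3_E, 3_F]
  Swap root 5_C to index 5, re-heapify first 5 -> [4_B, 4_D, 4_A, 3_F, 3_E, 5_C]
  Swap root 4_B to index 4, re-heapify first 4 -> [4_D, 3_E, 4_A, 3_F, 4_B, 5_C]
  Swap root 4_D to index 3, re-heapify first 3 -> [4_A, 3_E, 3_F, 4_D, 4_B, 5_C]
  Swap root 4_A to index 2, re-heapify first 2 -> [3_F, 3_E, 4_A, 4_D, 4_B, 5_C]
  Swap root 3_F to index 1, re-heapify first 1 -> [3_E, 3_F, 4_A, 4_D, 4_B, 5_C]
Final order: [3_E, 3_F, 4_A, 4_D, 4_B, 5_C]
Equal keys:
  value 3: originally 3_E, 3_F; after sorting 3_E, 3_F -> order preserved
  value 4: originally 4_A, 4_B, 4_D; after sorting 4_A, 4_D, 4_B -> order changed
Equal keys were reordered, so Heap Sort is not stable: heap construction and root-to-end swaps move elements without regard to the original order of equal keys. (One such input is enough; an unstable sort may happen to preserve order on other inputs, but it gives no guarantee.)
Answer: Not stable


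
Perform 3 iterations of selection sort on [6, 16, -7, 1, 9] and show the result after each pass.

Pass 1: Select minimum -7 at index 2, swap -> [-7, 16, 6, 1, 9]
Pass 2: Select minimum 1 at index 3, swap -> [-7, 1, 6, 16, 9]
Pass 3: Select minimum 6 at index 2, swap -> [-7, 1, 6, 16, 9]


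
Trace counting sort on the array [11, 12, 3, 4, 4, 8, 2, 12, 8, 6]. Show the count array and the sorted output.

Count array: [0, 0, 1, 1, 2, 0, 1, 0, 2, 0, 0, 1, 2]
(count[i] = number of elements equal to i)
Cumulative count: [0, 0, 1, 2, 4, 4, 5, 5, 7, 7, 7, 8, 10]
Sorted: [2, 3, 4, 4, 6, 8, 8, 11, 12, 12]


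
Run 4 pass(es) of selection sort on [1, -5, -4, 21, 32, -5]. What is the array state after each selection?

Pass 1: Select minimum -5 at index 1, swap -> [-5, 1, -4, 21, 32, -5]
Pass 2: Select minimum -5 at index 5, swap -> [-5, -5, -4, 21, 32, 1]
Pass 3: Select minimum -4 at index 2, swap -> [-5, -5, -4, 21, 32, 1]
Pass 4: Select minimum 1 at index 5, swap -> [-5, -5, -4, 1, 32, 21]


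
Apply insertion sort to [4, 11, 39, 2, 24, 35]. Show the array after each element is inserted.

First element 4 is already 'sorted'
Insert 11: shifted 0 elements -> [4, 11, 39, 2, 24, 35]
Insert 39: shifted 0 elements -> [4, 11, 39, 2, 24, 35]
Insert 2: shifted 3 elements -> [2, 4, 11, 39, 24, 35]
Insert 24: shifted 1 elements -> [2, 4, 11, 24, 39, 35]
Insert 35: shifted 1 elements -> [2, 4, 11, 24, 35, 39]


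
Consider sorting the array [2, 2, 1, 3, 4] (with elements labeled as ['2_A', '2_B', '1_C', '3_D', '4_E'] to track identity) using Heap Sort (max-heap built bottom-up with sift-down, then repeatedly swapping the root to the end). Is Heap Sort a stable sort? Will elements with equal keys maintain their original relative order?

Trace Heap Sort on the labeled array (the key is the number; the letter only tracks identity):
  Build max-heap: [4_E, 3_D, 1_C, 2_A, 2_B]
  Swap root 4_E to index 4, re-heapify first 4 -> [3_D, 2_B, 1_C, 2_A, 4_E]
  Swap root 3_D to index 3, re-heapify first 3 -> [2_A, 2_B, 1_C, 3_D, 4_E]
  Swap root 2_A to index 2, re-heapify first 2 -> [2_B, 1_C, 2_A, 3_D, 4_E]
  Swap root 2_B to index 1, re-heapify first 1 -> [1_C, 2_B, 2_A, 3_D, 4_E]
Final order: [1_C, 2_B, 2_A, 3_D, 4_E]
Equal keys:
  value 2: originally 2_A, 2_B; after sorting 2_B, 2_A -> order changed
Equal keys were reordered, so Heap Sort is not stable: heap construction and root-to-end swaps move elements without regard to the original order of equal keys. (One such input is enough; an unstable sort may happen to preserve order on other inputs, but it gives no guarantee.)
Answer: Not stable


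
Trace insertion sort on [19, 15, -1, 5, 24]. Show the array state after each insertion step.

First element 19 is already 'sorted'
Insert 15: shifted 1 elements -> [15, 19, -1, 5, 24]
Insert -1: shifted 2 elements -> [-1, 15, 19, 5, 24]
Insert 5: shifted 2 elements -> [-1, 5, 15, 19, 24]
Insert 24: shifted 0 elements -> [-1, 5, 15, 19, 24]


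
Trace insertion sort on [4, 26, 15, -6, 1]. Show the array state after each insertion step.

First element 4 is already 'sorted'
Insert 26: shifted 0 elements -> [4, 26, 15, -6, 1]
Insert 15: shifted 1 elements -> [4, 15, 26, -6, 1]
Insert -6: shifted 3 elements -> [-6, 4, 15, 26, 1]
Insert 1: shifted 3 elements -> [-6, 1, 4, 15, 26]


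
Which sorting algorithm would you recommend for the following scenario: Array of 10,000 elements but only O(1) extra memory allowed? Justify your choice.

Best choice: Heapsort
Reason: Heapsort rearranges the array in place using O(1) auxiliary space and still guarantees O(n log n) time; quicksort partitions in place but needs Theta(log n) stack space for recursion (O(n) in the worst case), and mergesort requires O(n) auxiliary space


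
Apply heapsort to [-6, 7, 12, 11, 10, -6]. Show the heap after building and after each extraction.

Build heap: [12, 11, -6, 7, 10, -6]
Extract 12: [11, 10, -6, 7, -6, 12]
Extract 11: [10, 7, -6, -6, 11, 12]
Extract 10: [7, -6, -6, 10, 11, 12]
Extract 7: [-6, -6, 7, 10, 11, 12]
Extract -6: [-6, -6, 7, 10, 11, 12]


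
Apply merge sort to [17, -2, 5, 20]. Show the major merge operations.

Divide and conquer:
  Merge [17] + [-2] -> [-2, 17]
  Merge [5] + [20] -> [5, 20]
  Merge [-2, 17] + [5, 20] -> [-2, 5, 17, 20]


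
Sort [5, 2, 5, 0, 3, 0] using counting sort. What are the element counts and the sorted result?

Count array: [2, 0, 1, 1, 0, 2]
(count[i] = number of elements equal to i)
Cumulative count: [2, 2, 3, 4, 4, 6]
Sorted: [0, 0, 2, 3, 5, 5]


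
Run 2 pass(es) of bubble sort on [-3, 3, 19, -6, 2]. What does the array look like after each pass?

After pass 1: [-3, 3, -6, 2, 19] (2 swaps)
After pass 2: [-3, -6, 2, 3, 19] (2 swaps)
Total swaps: 4


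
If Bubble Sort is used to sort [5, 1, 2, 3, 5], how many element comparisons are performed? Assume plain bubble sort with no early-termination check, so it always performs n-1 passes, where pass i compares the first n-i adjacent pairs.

Pass 1: compare adjacent pairs (0,1)..(3,4) = 4 comparison(s), 3 swap(s) -> [1, 2, 3, 5, 5]
Pass 2: compare adjacent pairs (0,1)..(2,3) = 3 comparison(s), 0 swap(s) -> [1, 2, 3, 5, 5]
Pass 3: compare adjacent pairs (0,1)..(1,2) = 2 comparison(s), 0 swap(s) -> [1, 2, 3, 5, 5]
Pass 4: compare adjacent pairs (0,1)..(0,1) = 1 comparison(s), 0 swap(s) -> [1, 2, 3, 5, 5]
Total comparisons: 4 + 3 + 2 + 1 = 10


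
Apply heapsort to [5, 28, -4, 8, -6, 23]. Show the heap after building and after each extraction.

Build heap: [28, 8, 23, 5, -6, -4]
Extract 28: [23, 8, -4, 5, -6, 28]
Extract 23: [8, 5, -4, -6, 23, 28]
Extract 8: [5, -6, -4, 8, 23, 28]
Extract 5: [-4, -6, 5, 8, 23, 28]
Extract -4: [-6, -4, 5, 8, 23, 28]


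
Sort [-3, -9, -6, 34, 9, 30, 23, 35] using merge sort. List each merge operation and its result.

Divide and conquer:
  Merge [-3] + [-9] -> [-9, -3]
  Merge [-6] + [34] -> [-6, 34]
  Merge [-9, -3] + [-6, 34] -> [-9, -6, -3, 34]
  Merge [9] + [30] -> [9, 30]
  Merge [23] + [35] -> [23, 35]
  Merge [9, 30] + [23, 35] -> [9, 23, 30, 35]
  Merge [-9, -6, -3, 34] + [9, 23, 30, 35] -> [-9, -6, -3, 9, 23, 30, 34, 35]


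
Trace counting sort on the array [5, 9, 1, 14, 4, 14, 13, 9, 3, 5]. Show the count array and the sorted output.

Count array: [0, 1, 0, 1, 1, 2, 0, 0, 0, 2, 0, 0, 0, 1, 2]
(count[i] = number of elements equal to i)
Cumulative count: [0, 1, 1, 2, 3, 5, 5, 5, 5, 7, 7, 7, 7, 8, 10]
Sorted: [1, 3, 4, 5, 5, 9, 9, 13, 14, 14]


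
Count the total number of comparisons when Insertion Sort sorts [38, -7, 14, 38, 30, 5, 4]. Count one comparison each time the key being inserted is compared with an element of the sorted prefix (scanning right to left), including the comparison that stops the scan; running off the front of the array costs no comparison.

Insert -7: 38 > -7 (shift), reached front = 1 comparison(s) -> [-7, 38, 14, 38, 30, 5, 4]
Insert 14: 38 > 14 (shift), -7 <= 14 (stop) = 2 comparison(s) -> [-7, 14, 38, 38, 30, 5, 4]
Insert 38: 38 <= 38 (stop) = 1 comparison(s) -> [-7, 14, 38, 38, 30, 5, 4]
Insert 30: 38 > 30 (shift), 38 > 30 (shift), 14 <= 30 (stop) = 3 comparison(s) -> [-7, 14, 30, 38, 38, 5, 4]
Insert 5: 38 > 5 (shift), 38 > 5 (shift), 30 > 5 (shift), 14 > 5 (shift), -7 <= 5 (stop) = 5 comparison(s) -> [-7, 5, 14, 30, 38, 38, 4]
Insert 4: 38 > 4 (shift), 38 > 4 (shift), 30 > 4 (shift), 14 > 4 (shift), 5 > 4 (shift), -7 <= 4 (stop) = 6 comparison(s) -> [-7, 4, 5, 14, 30, 38, 38]
Total comparisons: 1 + 2 + 1 + 3 + 5 + 6 = 18


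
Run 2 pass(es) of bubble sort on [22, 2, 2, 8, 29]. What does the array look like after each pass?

After pass 1: [2, 2, 8, 22, 29] (3 swaps)
After pass 2: [2, 2, 8, 22, 29] (0 swaps)
Total swaps: 3


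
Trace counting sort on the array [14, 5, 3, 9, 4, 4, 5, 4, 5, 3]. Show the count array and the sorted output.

Count array: [0, 0, 0, 2, 3, 3, 0, 0, 0, 1, 0, 0, 0, 0, 1]
(count[i] = number of elements equal to i)
Cumulative count: [0, 0, 0, 2, 5, 8, 8, 8, 8, 9, 9, 9, 9, 9, 10]
Sorted: [3, 3, 4, 4, 4, 5, 5, 5, 9, 14]


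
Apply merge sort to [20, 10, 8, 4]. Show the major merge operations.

Divide and conquer:
  Merge [20] + [10] -> [10, 20]
  Merge [8] + [4] -> [4, 8]
  Merge [10, 20] + [4, 8] -> [4, 8, 10, 20]


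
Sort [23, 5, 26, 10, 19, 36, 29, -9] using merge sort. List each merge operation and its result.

Divide and conquer:
  Merge [23] + [5] -> [5, 23]
  Merge [26] + [10] -> [10, 26]
  Merge [5, 23] + [10, 26] -> [5, 10, 23, 26]
  Merge [19] + [36] -> [19, 36]
  Merge [29] + [-9] -> [-9, 29]
  Merge [19, 36] + [-9, 29] -> [-9, 19, 29, 36]
  Merge [5, 10, 23, 26] + [-9, 19, 29, 36] -> [-9, 5, 10, 19, 23, 26, 29, 36]


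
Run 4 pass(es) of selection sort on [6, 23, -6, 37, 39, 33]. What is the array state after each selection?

Pass 1: Select minimum -6 at index 2, swap -> [-6, 23, 6, 37, 39, 33]
Pass 2: Select minimum 6 at index 2, swap -> [-6, 6, 23, 37, 39, 33]
Pass 3: Select minimum 23 at index 2, swap -> [-6, 6, 23, 37, 39, 33]
Pass 4: Select minimum 33 at index 5, swap -> [-6, 6, 23, 33, 39, 37]


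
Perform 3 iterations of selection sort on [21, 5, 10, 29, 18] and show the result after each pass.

Pass 1: Select minimum 5 at index 1, swap -> [5, 21, 10, 29, 18]
Pass 2: Select minimum 10 at index 2, swap -> [5, 10, 21, 29, 18]
Pass 3: Select minimum 18 at index 4, swap -> [5, 10, 18, 29, 21]


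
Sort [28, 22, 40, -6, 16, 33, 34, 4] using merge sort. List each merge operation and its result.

Divide and conquer:
  Merge [28] + [22] -> [22, 28]
  Merge [40] + [-6] -> [-6, 40]
  Merge [22, 28] + [-6, 40] -> [-6, 22, 28, 40]
  Merge [16] + [33] -> [16, 33]
  Merge [34] + [4] -> [4, 34]
  Merge [16, 33] + [4, 34] -> [4, 16, 33, 34]
  Merge [-6, 22, 28, 40] + [4, 16, 33, 34] -> [-6, 4, 16, 22, 28, 33, 34, 40]


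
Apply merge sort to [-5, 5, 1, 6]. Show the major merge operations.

Divide and conquer:
  Merge [-5] + [5] -> [-5, 5]
  Merge [1] + [6] -> [1, 6]
  Merge [-5, 5] + [1, 6] -> [-5, 1, 5, 6]


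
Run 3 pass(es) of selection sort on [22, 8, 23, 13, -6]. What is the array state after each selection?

Pass 1: Select minimum -6 at index 4, swap -> [-6, 8, 23, 13, 22]
Pass 2: Select minimum 8 at index 1, swap -> [-6, 8, 23, 13, 22]
Pass 3: Select minimum 13 at index 3, swap -> [-6, 8, 13, 23, 22]


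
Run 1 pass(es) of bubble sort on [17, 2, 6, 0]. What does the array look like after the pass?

After pass 1: [2, 6, 0, 17] (3 swaps)
Total swaps: 3


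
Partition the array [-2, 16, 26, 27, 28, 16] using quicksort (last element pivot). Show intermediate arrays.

Partition 1: pivot=16 at index 2 -> [-2, 16, 16, 27, 28, 26]
Partition 2: pivot=16 at index 1 -> [-2, 16, 16, 27, 28, 26]
Partition 3: pivot=26 at index 3 -> [-2, 16, 16, 26, 28, 27]
Partition 4: pivot=27 at index 4 -> [-2, 16, 16, 26, 27, 28]
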